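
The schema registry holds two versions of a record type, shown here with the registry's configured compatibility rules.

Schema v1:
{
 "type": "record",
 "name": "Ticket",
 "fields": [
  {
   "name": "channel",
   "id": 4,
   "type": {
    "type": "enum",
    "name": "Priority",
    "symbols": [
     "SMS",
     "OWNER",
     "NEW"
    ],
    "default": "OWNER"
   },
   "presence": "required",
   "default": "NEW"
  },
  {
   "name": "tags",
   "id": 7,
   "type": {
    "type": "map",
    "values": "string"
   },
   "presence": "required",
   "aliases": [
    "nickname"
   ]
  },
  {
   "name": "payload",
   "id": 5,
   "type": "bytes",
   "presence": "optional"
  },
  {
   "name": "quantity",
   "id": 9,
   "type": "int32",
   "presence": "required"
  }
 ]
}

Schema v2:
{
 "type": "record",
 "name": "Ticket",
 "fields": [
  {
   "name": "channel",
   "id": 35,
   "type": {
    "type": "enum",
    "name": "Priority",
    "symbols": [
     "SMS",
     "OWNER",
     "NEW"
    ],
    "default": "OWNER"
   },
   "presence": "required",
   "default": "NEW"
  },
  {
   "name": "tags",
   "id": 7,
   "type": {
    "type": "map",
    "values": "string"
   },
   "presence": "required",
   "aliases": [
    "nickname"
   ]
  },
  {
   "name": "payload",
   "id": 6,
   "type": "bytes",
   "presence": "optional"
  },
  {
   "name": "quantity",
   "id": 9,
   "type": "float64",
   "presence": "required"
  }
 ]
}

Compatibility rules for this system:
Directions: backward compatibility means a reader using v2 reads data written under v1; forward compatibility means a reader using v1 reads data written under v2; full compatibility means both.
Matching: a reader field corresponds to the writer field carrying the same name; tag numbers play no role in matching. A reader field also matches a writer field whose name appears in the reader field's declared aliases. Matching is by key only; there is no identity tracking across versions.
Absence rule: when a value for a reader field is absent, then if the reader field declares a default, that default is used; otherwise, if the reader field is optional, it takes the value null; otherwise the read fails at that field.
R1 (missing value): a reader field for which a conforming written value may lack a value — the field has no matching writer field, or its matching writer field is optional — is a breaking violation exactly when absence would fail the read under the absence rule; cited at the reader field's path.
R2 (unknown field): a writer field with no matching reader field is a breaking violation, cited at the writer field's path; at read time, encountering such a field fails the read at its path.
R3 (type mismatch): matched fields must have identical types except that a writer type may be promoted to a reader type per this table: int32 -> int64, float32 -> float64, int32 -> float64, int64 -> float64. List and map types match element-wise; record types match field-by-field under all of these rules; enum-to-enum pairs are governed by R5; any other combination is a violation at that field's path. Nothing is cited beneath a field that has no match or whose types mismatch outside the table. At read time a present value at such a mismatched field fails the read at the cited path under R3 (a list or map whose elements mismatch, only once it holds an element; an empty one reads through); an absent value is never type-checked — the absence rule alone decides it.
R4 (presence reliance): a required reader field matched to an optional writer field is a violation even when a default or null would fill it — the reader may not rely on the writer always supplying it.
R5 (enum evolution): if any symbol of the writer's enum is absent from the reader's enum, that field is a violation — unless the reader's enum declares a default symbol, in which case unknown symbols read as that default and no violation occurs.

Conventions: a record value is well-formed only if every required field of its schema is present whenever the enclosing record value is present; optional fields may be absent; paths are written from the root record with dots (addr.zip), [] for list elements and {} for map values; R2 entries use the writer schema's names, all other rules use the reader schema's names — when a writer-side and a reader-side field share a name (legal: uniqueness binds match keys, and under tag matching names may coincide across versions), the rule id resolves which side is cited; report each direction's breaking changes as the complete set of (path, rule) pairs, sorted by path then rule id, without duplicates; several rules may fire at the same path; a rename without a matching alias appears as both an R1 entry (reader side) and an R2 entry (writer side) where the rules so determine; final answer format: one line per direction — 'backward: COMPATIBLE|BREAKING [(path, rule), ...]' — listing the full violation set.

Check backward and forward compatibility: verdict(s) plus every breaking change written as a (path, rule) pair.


backward: COMPATIBLE []; forward: BREAKING [(quantity, R3)]

the writer's type comes first in each Ticket pair
backward analysis of Ticket with v2 as reader and v1 as writer:
  channel <- channel (Priority -> Priority, writer required)
  tags <- tags (map<string, string> -> map<string, string>, writer required)
  payload <- payload (bytes -> bytes, writer optional)
  quantity <- quantity (int32 -> float64, writer required)
  => backward: COMPATIBLE
forward analysis of Ticket with v1 as reader and v2 as writer:
  channel <- channel (Priority -> Priority, writer required)
  tags <- tags (map<string, string> -> map<string, string>, writer required)
  payload <- payload (bytes -> bytes, writer optional)
  quantity <- quantity (float64 -> int32, writer required)
  rule R3 violated at quantity
  forward on Ticket therefore BREAKING (1)


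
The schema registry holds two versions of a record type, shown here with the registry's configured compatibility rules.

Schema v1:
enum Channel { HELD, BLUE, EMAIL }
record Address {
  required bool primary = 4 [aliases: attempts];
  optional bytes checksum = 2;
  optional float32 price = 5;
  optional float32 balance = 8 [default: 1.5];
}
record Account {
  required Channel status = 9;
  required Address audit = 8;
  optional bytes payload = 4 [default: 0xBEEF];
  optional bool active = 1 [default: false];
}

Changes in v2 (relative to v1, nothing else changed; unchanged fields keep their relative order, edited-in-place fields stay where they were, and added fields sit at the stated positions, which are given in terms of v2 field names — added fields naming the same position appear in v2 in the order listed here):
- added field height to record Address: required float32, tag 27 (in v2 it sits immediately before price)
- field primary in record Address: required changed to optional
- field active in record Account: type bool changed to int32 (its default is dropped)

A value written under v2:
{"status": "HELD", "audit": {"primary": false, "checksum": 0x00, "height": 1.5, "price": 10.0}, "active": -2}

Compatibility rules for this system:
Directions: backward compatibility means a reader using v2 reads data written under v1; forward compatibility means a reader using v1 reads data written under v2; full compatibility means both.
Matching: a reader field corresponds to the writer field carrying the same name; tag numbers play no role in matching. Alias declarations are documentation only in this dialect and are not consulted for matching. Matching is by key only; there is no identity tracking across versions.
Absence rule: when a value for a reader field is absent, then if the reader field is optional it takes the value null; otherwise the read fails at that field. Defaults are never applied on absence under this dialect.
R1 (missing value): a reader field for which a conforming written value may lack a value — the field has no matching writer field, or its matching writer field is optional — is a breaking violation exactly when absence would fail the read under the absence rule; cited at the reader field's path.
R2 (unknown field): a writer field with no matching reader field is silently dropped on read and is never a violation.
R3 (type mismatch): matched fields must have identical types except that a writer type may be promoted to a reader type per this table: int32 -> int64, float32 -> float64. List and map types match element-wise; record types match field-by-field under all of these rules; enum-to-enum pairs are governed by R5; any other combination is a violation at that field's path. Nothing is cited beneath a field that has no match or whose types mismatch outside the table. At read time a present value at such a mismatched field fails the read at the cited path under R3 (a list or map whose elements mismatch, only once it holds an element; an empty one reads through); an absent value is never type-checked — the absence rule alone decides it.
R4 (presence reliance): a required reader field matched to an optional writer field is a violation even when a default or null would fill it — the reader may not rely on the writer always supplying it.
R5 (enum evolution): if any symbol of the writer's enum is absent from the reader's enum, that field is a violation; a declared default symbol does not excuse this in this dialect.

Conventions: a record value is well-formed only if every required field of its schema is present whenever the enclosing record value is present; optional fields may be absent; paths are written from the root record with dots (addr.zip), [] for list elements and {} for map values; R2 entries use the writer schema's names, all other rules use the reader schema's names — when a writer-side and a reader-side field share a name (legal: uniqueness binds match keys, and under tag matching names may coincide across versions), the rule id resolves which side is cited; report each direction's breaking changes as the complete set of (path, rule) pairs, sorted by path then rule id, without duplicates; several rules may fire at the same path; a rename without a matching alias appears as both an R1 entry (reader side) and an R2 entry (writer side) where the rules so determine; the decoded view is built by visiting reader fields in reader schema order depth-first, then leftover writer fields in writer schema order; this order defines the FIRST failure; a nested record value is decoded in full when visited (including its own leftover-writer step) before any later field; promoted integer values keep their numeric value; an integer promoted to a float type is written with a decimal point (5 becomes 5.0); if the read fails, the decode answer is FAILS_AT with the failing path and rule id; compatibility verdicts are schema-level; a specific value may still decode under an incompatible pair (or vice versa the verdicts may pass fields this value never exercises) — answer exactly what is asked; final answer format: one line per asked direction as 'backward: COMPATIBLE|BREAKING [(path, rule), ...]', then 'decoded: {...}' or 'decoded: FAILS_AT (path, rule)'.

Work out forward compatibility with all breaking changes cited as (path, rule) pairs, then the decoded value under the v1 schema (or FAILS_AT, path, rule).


forward: BREAKING [(active, R3), (audit.primary, R1), (audit.primary, R4)]; decoded: FAILS_AT (active, R3)

arrows below run writer -> reader for Account
checking forward for Account: reader v1 against writer v2:
  status: Channel -> Channel, writer required; from status
  audit: Address -> Address, writer required; from audit
  payload: bytes -> bytes, writer optional; from payload
  active: int32 -> bool, writer optional; from active
  audit.primary: bool -> bool, writer optional; from audit.primary
  audit.checksum: bytes -> bytes, writer optional; from audit.checksum
  audit.price: float32 -> float32, writer optional; from audit.price
  audit.balance: float32 -> float32, writer optional; from audit.balance
  writer field audit.height has no reader counterpart
  violation R3 at active
  violation R1 at audit.primary
  violation R4 at audit.primary
  => forward verdict for Account: BREAKING, 3 violation(s)
migrating the Account value to v1:
  status := "HELD"
  audit.primary := false
  audit.checksum := 0x00
  audit.price := 10.0
  audit.balance := null (absent, optional -> null)
  writer audit.height: unknown -> dropped
  payload := null (absent, optional -> null)
  read fails at active under R3
  => FAILS_AT (active, R3)
diffs on Account not affecting the asked answer:
  added field height to record Address: required float32, tag 27 (in v2 it sits immediately before price) -> affects backward compatibility only, which is not asked


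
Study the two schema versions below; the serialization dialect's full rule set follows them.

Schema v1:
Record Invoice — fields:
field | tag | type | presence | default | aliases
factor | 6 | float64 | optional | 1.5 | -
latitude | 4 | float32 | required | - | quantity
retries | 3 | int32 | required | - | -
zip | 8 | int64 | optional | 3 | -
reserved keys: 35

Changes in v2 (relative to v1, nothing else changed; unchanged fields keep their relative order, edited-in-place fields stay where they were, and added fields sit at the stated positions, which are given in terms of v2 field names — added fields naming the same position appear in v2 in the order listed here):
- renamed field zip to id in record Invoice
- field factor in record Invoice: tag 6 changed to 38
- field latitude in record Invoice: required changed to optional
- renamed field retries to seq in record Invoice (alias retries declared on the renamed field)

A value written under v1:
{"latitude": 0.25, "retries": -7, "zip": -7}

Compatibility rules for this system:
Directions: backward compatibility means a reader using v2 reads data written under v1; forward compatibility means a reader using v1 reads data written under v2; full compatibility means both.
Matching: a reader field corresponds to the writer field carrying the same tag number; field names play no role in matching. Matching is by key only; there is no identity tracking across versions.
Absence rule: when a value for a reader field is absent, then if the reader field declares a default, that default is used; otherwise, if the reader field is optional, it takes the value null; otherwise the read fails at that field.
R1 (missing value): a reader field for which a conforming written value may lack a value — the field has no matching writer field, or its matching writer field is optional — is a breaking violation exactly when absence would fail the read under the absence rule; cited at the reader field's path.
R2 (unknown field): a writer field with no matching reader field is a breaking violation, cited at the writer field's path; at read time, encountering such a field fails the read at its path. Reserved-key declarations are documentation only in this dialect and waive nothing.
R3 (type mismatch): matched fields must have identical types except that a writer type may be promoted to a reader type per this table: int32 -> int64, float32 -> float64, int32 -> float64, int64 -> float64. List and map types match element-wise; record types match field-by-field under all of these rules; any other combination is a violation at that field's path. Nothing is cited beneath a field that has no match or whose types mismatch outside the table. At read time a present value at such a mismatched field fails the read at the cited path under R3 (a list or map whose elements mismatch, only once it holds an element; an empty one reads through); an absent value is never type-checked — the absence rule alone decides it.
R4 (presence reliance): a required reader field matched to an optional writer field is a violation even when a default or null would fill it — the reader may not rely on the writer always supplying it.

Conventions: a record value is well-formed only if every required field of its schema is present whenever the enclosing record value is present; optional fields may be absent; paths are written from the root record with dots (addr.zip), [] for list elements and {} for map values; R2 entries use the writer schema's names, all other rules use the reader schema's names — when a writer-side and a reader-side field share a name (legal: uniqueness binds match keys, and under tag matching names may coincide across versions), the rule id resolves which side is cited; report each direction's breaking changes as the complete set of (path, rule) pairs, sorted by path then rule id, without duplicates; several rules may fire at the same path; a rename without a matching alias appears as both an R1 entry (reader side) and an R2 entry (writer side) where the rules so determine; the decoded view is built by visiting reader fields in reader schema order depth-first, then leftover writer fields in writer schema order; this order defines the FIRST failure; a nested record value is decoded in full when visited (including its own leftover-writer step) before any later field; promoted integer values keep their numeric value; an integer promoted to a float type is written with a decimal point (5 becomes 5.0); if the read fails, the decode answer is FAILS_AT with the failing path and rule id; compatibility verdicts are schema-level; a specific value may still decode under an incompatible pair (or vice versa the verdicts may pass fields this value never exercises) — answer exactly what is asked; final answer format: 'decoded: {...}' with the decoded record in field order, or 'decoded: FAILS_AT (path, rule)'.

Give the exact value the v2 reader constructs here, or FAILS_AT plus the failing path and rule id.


decoded: {"factor": 1.5, "latitude": 0.25, "seq": -7, "id": -7}

arrows below run writer -> reader for Invoice
decode (reader v2):
  factor := 1.5 (missing; default applied)
  latitude := 0.25
  seq := -7 (from writer retries)
  id := -7 (from writer zip)
  => decoded: {"factor": 1.5, "latitude": 0.25, "seq": -7, "id": -7}
remaining Invoice differences; none change what is asked:
  field factor in record Invoice: tag 6 changed to 38 -> changes Invoice's schema-level verdicts only — the decode of this value is the same
  field latitude in record Invoice: required changed to optional -> changes Invoice's schema-level verdicts only — the decode of this value is the same


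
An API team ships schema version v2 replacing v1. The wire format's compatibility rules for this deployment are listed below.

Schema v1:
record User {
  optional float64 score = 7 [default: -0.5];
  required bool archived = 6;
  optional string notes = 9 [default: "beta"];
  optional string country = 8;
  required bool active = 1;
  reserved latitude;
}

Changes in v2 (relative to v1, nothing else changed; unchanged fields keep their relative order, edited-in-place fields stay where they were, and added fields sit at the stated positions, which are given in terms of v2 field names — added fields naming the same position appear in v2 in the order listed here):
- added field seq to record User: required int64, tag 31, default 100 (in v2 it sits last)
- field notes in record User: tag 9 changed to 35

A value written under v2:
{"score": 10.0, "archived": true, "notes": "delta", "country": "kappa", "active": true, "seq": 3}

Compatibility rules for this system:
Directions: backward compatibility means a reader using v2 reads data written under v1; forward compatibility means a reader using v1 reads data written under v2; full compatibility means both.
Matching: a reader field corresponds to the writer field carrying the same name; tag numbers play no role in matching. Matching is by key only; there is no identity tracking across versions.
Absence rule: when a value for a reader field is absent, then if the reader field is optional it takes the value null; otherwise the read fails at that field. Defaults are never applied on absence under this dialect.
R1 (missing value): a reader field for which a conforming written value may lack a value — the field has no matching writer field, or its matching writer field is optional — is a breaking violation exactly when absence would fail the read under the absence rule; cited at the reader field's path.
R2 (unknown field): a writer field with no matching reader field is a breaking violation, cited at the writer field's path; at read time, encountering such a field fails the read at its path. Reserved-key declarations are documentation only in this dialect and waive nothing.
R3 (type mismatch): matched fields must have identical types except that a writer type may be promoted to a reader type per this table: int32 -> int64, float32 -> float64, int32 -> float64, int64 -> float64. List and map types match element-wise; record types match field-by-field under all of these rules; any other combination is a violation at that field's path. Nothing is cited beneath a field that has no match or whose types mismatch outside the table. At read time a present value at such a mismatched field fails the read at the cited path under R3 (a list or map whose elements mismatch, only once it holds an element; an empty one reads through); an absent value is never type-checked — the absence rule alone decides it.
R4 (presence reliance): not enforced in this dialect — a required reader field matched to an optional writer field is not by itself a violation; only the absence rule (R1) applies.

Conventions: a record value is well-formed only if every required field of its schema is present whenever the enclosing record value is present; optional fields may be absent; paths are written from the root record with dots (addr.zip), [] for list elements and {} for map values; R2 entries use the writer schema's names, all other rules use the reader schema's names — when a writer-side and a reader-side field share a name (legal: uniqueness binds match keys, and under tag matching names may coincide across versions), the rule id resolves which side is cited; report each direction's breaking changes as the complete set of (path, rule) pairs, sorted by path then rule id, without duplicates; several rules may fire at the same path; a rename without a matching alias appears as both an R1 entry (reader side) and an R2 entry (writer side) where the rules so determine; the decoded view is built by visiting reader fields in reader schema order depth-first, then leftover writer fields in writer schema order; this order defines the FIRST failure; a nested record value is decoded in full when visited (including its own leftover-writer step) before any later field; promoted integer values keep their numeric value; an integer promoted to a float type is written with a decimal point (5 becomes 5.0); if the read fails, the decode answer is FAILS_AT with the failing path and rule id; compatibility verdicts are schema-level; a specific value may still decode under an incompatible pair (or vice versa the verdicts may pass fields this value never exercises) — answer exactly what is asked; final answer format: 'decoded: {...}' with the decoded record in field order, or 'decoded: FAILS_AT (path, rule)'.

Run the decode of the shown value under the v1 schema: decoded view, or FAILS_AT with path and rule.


decoded: FAILS_AT (seq, R2)

in User below, arrows point writer -> reader
decode walk for User under reader schema v1:
  score := 10.0
  archived := true
  notes := "delta"
  country := "kappa"
  active := true
  read fails at seq under R2 (unknown field)
  => FAILS_AT (seq, R2)
the rest of the User diff is inert for this question:
  field notes in record User: tag 9 changed to 35 -> triggers nothing under the printed rules; the User answer is the same either way


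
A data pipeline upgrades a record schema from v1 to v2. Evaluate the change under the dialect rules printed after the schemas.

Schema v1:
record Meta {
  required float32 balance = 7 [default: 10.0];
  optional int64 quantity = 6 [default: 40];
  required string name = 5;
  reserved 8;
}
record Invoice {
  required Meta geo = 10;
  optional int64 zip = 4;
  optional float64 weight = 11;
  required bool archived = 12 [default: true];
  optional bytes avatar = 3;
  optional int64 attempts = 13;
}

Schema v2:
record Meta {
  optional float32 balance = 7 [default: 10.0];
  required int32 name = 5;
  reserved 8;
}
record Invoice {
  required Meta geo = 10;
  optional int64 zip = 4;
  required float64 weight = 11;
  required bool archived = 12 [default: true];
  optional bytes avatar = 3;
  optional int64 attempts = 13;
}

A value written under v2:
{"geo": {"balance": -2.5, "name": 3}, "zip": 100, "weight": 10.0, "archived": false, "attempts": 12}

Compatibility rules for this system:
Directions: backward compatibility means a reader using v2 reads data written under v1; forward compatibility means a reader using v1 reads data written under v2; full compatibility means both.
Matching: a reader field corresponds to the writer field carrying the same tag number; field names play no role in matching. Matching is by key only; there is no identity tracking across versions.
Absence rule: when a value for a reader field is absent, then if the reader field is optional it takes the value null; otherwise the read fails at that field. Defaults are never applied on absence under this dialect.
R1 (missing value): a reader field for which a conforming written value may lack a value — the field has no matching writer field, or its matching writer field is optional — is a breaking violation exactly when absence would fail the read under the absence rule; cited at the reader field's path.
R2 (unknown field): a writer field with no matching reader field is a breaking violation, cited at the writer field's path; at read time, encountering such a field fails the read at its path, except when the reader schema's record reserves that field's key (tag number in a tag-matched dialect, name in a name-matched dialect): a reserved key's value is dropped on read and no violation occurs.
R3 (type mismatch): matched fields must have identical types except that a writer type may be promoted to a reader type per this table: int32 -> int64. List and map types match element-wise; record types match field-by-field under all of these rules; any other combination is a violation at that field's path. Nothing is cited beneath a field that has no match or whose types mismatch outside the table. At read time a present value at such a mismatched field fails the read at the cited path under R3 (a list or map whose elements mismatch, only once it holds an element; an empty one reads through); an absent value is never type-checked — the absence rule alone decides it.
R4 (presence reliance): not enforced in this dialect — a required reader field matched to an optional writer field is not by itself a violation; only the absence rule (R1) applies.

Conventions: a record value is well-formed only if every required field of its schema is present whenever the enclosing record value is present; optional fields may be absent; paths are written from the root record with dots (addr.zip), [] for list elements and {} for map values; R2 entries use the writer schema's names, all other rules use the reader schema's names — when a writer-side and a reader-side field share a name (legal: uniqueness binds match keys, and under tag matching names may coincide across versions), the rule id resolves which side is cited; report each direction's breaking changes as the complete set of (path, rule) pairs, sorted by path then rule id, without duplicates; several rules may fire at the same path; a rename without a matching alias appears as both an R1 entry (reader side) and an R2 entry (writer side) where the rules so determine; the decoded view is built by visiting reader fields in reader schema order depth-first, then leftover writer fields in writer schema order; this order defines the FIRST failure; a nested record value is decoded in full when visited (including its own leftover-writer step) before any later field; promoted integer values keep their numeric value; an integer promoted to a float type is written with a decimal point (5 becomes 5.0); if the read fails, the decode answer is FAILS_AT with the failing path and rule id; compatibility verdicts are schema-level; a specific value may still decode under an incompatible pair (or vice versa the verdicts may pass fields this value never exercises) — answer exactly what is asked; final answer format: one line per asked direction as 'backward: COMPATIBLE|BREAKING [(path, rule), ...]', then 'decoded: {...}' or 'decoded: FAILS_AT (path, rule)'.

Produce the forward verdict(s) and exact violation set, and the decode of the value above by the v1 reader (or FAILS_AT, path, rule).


forward: BREAKING [(geo.balance, R1), (geo.name, R3)]; decoded: FAILS_AT (geo.name, R3)

the writer's type comes first in each Invoice pair
forward analysis of Invoice with v1 as reader and v2 as writer:
  geo: paired with writer geo (Meta -> Meta; writer required)
  zip: paired with writer zip (int64 -> int64; writer optional)
  weight: paired with writer weight (float64 -> float64; writer required)
  archived: paired with writer archived (bool -> bool; writer required)
  avatar: paired with writer avatar (bytes -> bytes; writer optional)
  attempts: paired with writer attempts (int64 -> int64; writer optional)
  geo.balance: paired with writer geo.balance (float32 -> float32; writer optional)
  geo.quantity: no writer-side match
  geo.name: paired with writer geo.name (int32 -> string; writer required)
  breaking: (geo.balance, R1)
  breaking: (geo.name, R3)
  forward on Invoice therefore BREAKING (2)
decode walk for Invoice under reader schema v1:
  geo.balance := -2.5
  geo.quantity := null (missing; optional => null)
  read fails at geo.name under R3
  => FAILS_AT (geo.name, R3)
diffs on Invoice not affecting the asked answer:
  removed field quantity from record Meta -> its effect on Invoice is confined to the backward direction, not asked
  field weight in record Invoice: optional changed to required -> its effect on Invoice is confined to the backward direction, not asked


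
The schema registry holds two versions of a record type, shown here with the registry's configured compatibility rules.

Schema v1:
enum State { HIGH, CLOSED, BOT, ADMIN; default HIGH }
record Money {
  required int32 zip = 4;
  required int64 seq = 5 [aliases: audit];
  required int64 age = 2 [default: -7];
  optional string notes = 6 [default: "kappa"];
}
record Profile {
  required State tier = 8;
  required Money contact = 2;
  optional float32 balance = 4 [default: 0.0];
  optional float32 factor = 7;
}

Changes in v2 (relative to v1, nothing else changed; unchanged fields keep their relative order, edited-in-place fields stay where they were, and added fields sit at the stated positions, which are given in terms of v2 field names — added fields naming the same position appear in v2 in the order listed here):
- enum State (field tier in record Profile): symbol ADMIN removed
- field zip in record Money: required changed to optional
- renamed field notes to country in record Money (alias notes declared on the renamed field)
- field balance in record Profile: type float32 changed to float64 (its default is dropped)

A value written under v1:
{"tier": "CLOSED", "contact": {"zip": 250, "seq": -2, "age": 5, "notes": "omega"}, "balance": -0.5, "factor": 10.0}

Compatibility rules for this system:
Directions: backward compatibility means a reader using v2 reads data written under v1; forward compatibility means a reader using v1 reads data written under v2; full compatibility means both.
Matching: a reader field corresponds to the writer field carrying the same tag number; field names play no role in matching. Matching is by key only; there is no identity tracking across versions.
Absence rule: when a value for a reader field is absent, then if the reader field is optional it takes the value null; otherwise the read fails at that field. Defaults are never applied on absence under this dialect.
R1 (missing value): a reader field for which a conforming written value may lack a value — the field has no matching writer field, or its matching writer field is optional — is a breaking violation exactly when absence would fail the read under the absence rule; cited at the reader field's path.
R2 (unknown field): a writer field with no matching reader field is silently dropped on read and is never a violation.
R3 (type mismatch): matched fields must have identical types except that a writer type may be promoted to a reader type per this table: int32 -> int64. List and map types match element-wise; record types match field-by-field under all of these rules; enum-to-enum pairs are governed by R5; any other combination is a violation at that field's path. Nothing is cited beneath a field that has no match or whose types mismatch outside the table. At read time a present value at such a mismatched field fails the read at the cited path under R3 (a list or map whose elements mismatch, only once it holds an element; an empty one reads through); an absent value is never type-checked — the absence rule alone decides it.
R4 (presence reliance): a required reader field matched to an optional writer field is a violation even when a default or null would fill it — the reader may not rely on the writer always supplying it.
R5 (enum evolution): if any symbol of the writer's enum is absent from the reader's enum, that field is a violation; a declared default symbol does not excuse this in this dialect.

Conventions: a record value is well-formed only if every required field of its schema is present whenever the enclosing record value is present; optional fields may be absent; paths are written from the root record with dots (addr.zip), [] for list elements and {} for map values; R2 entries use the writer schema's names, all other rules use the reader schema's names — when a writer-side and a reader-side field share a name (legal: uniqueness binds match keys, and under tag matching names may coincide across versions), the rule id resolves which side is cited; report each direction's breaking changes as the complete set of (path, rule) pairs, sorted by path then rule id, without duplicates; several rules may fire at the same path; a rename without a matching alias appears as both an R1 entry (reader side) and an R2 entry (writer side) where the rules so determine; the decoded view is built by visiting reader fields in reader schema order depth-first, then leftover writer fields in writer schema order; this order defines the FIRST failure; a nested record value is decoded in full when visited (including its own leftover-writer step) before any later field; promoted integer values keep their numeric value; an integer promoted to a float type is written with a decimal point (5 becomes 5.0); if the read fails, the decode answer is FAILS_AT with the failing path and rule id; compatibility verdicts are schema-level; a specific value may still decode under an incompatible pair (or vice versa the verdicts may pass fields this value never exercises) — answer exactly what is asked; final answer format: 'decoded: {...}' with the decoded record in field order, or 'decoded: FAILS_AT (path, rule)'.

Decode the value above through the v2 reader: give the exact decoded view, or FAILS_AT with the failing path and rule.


the writer's type comes first in each Profile pair
decode walk for Profile under reader schema v2:
  tier := "CLOSED"
  contact.zip := 250
  contact.seq := -2
  contact.age := 5
  contact.country := "omega" (from writer notes)
  read fails at balance under R3
  => FAILS_AT (balance, R3)
remaining Profile differences; none change what is asked:
  enum State (field tier in record Profile): symbol ADMIN removed -> schema-level compatibility only; this Profile value's decode is unchanged
  field zip in record Money: required changed to optional -> schema-level compatibility only; this Profile value's decode is unchanged
  renamed field notes to country in record Money (alias notes declared on the renamed field) -> no rule fires on it and the decoded Profile view is identical with or without it

decoded: FAILS_AT (balance, R3)


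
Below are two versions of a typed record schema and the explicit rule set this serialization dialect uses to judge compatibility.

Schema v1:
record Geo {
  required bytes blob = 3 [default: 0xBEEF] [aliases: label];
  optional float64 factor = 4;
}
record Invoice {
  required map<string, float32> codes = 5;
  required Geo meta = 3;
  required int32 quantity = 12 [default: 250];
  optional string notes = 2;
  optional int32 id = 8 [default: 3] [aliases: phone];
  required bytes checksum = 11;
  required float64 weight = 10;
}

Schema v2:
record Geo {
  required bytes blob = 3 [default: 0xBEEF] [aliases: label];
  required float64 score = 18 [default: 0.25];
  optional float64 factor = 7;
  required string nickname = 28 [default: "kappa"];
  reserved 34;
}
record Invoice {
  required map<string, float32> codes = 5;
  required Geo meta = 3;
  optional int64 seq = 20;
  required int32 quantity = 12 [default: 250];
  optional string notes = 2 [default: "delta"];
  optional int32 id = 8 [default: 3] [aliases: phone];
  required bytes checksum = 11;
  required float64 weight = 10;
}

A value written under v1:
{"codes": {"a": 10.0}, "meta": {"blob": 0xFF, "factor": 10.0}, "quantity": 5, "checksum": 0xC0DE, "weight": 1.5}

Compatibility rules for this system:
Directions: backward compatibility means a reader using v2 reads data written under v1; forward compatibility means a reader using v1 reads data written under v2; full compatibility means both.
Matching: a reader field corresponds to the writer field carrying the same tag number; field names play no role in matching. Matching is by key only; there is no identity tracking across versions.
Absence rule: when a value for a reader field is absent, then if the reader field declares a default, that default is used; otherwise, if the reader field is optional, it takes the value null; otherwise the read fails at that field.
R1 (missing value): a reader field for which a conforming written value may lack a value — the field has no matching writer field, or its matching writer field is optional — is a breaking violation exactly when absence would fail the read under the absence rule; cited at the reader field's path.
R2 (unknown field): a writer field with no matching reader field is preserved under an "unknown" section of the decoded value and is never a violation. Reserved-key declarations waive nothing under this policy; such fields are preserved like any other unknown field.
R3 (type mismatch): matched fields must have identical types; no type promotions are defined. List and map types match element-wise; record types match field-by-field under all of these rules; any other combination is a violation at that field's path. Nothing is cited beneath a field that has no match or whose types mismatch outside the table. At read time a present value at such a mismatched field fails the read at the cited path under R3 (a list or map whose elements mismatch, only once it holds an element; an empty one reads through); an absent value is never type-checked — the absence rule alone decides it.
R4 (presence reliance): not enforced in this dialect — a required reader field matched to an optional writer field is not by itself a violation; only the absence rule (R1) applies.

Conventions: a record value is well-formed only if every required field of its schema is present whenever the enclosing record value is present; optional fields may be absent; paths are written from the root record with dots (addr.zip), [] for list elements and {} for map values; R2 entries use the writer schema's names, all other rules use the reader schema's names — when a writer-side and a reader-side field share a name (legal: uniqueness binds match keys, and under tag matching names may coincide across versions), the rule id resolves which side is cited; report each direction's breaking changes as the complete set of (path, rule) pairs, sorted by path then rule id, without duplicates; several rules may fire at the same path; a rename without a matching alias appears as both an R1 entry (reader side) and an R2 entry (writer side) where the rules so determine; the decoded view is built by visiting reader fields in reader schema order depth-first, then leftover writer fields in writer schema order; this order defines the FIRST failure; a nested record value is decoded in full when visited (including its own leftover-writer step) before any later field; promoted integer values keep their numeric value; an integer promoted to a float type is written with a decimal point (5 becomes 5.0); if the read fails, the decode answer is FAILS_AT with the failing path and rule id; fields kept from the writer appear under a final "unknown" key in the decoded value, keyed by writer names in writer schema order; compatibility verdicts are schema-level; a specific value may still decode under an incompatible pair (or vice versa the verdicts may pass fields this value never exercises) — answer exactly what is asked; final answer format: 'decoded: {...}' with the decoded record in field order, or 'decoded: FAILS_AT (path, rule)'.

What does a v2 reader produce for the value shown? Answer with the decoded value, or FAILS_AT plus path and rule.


in Invoice below, arrows point writer -> reader
decoding the Invoice value with the v2 reader:
  codes := {"a": 10.0}
  meta.blob := 0xFF
  meta.score := 0.25 (missing; default applied)
  meta.factor := null (missing; optional => null)
  meta.nickname := "kappa" (missing; default applied)
  writer meta.factor: kept under "unknown"
  seq := null (missing; optional => null)
  quantity := 5
  notes := "delta" (missing; default applied)
  id := 3 (missing; default applied)
  checksum := 0xC0DE
  weight := 1.5
  => decoded: {"codes": {"a": 10.0}, "meta": {"blob": 0xFF, "score": 0.25, "factor": null, "nickname": "kappa", "unknown": {"factor": 10.0}}, "seq": null, "quantity": 5, "notes": "delta", "id": 3, "checksum": 0xC0DE, "weight": 1.5}

decoded: {"codes": {"a": 10.0}, "meta": {"blob": 0xFF, "score": 0.25, "factor": null, "nickname": "kappa", "unknown": {"factor": 10.0}}, "seq": null, "quantity": 5, "notes": "delta", "id": 3, "checksum": 0xC0DE, "weight": 1.5}
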